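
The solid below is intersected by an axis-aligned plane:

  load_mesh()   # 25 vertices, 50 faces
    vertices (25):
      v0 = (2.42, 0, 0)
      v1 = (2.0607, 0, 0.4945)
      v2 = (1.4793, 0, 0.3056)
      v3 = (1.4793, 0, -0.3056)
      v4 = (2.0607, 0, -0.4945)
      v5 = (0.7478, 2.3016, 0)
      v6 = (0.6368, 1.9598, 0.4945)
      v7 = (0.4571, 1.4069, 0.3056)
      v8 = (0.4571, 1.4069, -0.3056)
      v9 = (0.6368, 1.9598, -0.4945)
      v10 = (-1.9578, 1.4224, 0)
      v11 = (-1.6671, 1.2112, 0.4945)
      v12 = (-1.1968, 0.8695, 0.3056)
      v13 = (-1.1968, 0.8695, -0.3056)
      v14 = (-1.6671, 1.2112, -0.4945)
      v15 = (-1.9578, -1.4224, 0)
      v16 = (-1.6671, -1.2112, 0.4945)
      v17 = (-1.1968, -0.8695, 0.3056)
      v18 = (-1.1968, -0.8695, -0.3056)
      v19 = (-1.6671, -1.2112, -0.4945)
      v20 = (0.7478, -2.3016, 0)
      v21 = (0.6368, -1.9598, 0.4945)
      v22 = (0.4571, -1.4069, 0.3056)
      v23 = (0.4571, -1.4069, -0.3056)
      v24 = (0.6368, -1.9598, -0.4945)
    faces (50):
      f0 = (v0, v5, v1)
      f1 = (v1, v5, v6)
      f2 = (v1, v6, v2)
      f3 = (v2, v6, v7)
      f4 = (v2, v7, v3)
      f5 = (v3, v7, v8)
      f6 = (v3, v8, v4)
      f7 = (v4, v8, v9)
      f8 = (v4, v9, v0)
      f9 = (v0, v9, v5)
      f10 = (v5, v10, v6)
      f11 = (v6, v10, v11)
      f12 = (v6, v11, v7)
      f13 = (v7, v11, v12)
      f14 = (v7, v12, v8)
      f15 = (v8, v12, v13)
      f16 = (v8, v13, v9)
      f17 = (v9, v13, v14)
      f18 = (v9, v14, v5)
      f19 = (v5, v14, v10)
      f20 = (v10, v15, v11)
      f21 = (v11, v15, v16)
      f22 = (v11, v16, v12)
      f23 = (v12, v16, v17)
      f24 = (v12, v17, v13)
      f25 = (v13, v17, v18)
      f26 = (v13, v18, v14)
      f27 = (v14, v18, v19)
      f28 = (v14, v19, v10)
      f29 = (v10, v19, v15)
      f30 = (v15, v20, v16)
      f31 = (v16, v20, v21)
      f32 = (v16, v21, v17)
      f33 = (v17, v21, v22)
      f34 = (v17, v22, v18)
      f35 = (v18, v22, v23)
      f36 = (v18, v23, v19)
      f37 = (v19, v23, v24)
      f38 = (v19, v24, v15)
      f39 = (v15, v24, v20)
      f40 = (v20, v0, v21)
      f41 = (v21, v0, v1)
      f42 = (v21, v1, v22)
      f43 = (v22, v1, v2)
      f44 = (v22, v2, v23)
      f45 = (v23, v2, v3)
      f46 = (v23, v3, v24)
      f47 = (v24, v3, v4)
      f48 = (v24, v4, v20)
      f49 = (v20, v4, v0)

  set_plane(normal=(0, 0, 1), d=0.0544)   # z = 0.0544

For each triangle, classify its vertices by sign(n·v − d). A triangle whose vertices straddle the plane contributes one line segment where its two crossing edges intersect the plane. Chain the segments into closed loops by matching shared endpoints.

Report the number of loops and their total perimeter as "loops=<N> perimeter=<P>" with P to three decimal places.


Straddling triangles (20 of 50):
  (v0,v5,v1) [--+] → (0.892232, 2.0484, 0.0544)–(2.38047, 0, 0.0544)  len=2.5320
  (v1,v5,v6) [+-+] → (0.892232, 2.0484, 0.0544)–(0.735589, 2.264, 0.0544)  len=0.2665
  (v2,v7,v3) [++-] → (0.877219, 0.828671, 0.0544)–(1.4793, 0, 0.0544)  len=1.0243
  (v3,v7,v8) [-+-] → (0.877219, 0.828671, 0.0544)–(0.4571, 1.4069, 0.0544)  len=0.7147
  (v5,v10,v6) [--+] → (-1.67237, 1.48152, 0.0544)–(0.735589, 2.264, 0.0544)  len=2.5319
  (v6,v10,v11) [+-+] → (-1.67237, 1.48152, 0.0544)–(-1.92582, 1.39917, 0.0544)  len=0.2665
  (v7,v12,v8) [++-] → (-0.517056, 1.09037, 0.0544)–(0.4571, 1.4069, 0.0544)  len=1.0243
  (v8,v12,v13) [-+-] → (-0.517056, 1.09037, 0.0544)–(-1.1968, 0.8695, 0.0544)  len=0.7147
  (v10,v15,v11) [--+] → (-1.92582, -1.13268, 0.0544)–(-1.92582, 1.39917, 0.0544)  len=2.5318
  (v11,v15,v16) [+-+] → (-1.92582, -1.13268, 0.0544)–(-1.92582, -1.39917, 0.0544)  len=0.2665
  (v12,v17,v13) [++-] → (-1.1968, -0.15478, 0.0544)–(-1.1968, 0.8695, 0.0544)  len=1.0243
  (v13,v17,v18) [-+-] → (-1.1968, -0.15478, 0.0544)–(-1.1968, -0.8695, 0.0544)  len=0.7147
  (v15,v20,v16) [--+] → (0.482137, -2.18164, 0.0544)–(-1.92582, -1.39917, 0.0544)  len=2.5319
  (v16,v20,v21) [+-+] → (0.482137, -2.18164, 0.0544)–(0.735589, -2.264, 0.0544)  len=0.2665
  (v17,v22,v18) [++-] → (-0.222644, -1.18603, 0.0544)–(-1.1968, -0.8695, 0.0544)  len=1.0243
  (v18,v22,v23) [-+-] → (-0.222644, -1.18603, 0.0544)–(0.4571, -1.4069, 0.0544)  len=0.7147
  (v20,v0,v21) [--+] → (2.22383, -0.215598, 0.0544)–(0.735589, -2.264, 0.0544)  len=2.5320
  (v21,v0,v1) [+-+] → (2.22383, -0.215598, 0.0544)–(2.38047, 0, 0.0544)  len=0.2665
  (v22,v2,v23) [++-] → (1.05918, -0.578229, 0.0544)–(0.4571, -1.4069, 0.0544)  len=1.0243
  (v23,v2,v3) [-+-] → (1.05918, -0.578229, 0.0544)–(1.4793, 0, 0.0544)  len=0.7147

Chained into 2 loop(s):
  loop 1: 10 segments, perimeter = 13.9920
  loop 2: 10 segments, perimeter = 8.6951
Total perimeter = 22.687

loops=2 perimeter=22.687


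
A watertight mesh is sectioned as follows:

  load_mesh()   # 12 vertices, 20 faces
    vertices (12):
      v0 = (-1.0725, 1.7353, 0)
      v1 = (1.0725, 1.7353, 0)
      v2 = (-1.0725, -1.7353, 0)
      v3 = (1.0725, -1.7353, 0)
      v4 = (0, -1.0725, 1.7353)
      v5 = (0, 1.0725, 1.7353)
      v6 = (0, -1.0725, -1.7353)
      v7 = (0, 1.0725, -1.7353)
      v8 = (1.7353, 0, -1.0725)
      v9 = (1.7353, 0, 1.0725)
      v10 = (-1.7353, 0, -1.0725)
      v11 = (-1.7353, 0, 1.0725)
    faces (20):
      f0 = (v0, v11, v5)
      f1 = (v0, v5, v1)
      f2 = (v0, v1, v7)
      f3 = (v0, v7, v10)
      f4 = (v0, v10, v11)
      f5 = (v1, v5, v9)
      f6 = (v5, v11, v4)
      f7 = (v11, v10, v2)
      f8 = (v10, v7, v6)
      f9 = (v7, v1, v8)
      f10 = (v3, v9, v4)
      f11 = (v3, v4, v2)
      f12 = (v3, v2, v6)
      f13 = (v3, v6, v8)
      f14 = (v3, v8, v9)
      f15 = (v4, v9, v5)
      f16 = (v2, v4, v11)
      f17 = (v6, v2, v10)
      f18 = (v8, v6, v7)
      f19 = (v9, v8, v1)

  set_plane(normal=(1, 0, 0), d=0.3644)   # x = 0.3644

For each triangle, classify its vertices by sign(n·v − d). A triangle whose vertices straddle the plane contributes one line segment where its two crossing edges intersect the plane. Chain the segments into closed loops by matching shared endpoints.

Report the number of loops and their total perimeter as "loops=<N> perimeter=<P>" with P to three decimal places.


loops=1 perimeter=10.843

Straddling triangles (10 of 20):
  (v0,v5,v1) [--+] → (0.3644, 1.2977, 1.1457)–(0.3644, 1.7353, 0)  len=1.2264
  (v0,v1,v7) [-+-] → (0.3644, 1.7353, 0)–(0.3644, 1.2977, -1.1457)  len=1.2264
  (v1,v5,v9) [+-+] → (0.3644, 1.2977, 1.1457)–(0.3644, 0.847283, 1.59612)  len=0.6370
  (v7,v1,v8) [-++] → (0.3644, 1.2977, -1.1457)–(0.3644, 0.847283, -1.59612)  len=0.6370
  (v3,v9,v4) [++-] → (0.3644, -0.847283, 1.59612)–(0.3644, -1.2977, 1.1457)  len=0.6370
  (v3,v4,v2) [+--] → (0.3644, -1.2977, 1.1457)–(0.3644, -1.7353, 0)  len=1.2264
  (v3,v2,v6) [+--] → (0.3644, -1.7353, 0)–(0.3644, -1.2977, -1.1457)  len=1.2264
  (v3,v6,v8) [+-+] → (0.3644, -1.2977, -1.1457)–(0.3644, -0.847283, -1.59612)  len=0.6370
  (v4,v9,v5) [-+-] → (0.3644, -0.847283, 1.59612)–(0.3644, 0.847283, 1.59612)  len=1.6946
  (v8,v6,v7) [+--] → (0.3644, -0.847283, -1.59612)–(0.3644, 0.847283, -1.59612)  len=1.6946

Chained into 1 loop(s):
  loop 1: 10 segments, perimeter = 10.8428
Total perimeter = 10.843


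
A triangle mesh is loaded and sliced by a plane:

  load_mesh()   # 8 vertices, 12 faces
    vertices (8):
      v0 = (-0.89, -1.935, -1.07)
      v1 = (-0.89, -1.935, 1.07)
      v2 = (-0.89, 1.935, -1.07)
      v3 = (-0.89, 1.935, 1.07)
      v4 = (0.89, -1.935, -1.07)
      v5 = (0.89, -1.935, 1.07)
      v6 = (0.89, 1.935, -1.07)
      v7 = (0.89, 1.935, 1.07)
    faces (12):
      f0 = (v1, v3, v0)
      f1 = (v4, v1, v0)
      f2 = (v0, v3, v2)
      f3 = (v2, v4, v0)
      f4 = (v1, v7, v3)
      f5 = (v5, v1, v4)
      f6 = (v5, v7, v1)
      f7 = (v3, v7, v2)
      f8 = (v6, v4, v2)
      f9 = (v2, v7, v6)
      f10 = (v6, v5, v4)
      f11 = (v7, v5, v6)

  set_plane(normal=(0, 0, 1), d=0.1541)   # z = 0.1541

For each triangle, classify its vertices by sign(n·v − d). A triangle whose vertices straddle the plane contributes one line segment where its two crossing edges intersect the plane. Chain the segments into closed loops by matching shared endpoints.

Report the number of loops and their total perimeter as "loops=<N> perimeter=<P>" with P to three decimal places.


Straddling triangles (8 of 12):
  (v1,v3,v0) [++-] → (-0.89, 0.278676, 0.1541)–(-0.89, -1.935, 0.1541)  len=2.2137
  (v4,v1,v0) [-+-] → (-0.128177, -1.935, 0.1541)–(-0.89, -1.935, 0.1541)  len=0.7618
  (v0,v3,v2) [-+-] → (-0.89, 0.278676, 0.1541)–(-0.89, 1.935, 0.1541)  len=1.6563
  (v5,v1,v4) [++-] → (-0.128177, -1.935, 0.1541)–(0.89, -1.935, 0.1541)  len=1.0182
  (v3,v7,v2) [++-] → (0.128177, 1.935, 0.1541)–(-0.89, 1.935, 0.1541)  len=1.0182
  (v2,v7,v6) [-+-] → (0.128177, 1.935, 0.1541)–(0.89, 1.935, 0.1541)  len=0.7618
  (v6,v5,v4) [-+-] → (0.89, -0.278676, 0.1541)–(0.89, -1.935, 0.1541)  len=1.6563
  (v7,v5,v6) [++-] → (0.89, -0.278676, 0.1541)–(0.89, 1.935, 0.1541)  len=2.2137

Chained into 1 loop(s):
  loop 1: 8 segments, perimeter = 11.3000
Total perimeter = 11.300

loops=1 perimeter=11.300


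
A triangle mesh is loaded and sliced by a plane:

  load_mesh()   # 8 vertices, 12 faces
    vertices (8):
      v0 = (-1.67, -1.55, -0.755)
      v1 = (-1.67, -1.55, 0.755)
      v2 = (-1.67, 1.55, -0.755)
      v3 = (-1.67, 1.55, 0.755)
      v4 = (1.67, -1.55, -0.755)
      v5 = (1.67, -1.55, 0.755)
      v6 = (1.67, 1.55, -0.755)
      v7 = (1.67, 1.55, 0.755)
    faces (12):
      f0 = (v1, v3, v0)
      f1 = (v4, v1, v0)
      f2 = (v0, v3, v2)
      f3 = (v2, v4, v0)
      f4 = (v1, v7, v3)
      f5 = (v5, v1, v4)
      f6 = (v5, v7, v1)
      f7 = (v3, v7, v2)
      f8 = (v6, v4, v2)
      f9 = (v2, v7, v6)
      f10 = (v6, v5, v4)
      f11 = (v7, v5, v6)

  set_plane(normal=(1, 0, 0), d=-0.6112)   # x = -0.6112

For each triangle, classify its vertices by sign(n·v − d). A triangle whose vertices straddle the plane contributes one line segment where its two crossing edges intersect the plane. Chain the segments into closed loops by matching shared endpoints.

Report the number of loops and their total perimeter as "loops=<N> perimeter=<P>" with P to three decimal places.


Straddling triangles (8 of 12):
  (v4,v1,v0) [+--] → (-0.6112, -1.55, 0.276321)–(-0.6112, -1.55, -0.755)  len=1.0313
  (v2,v4,v0) [-+-] → (-0.6112, 0.567281, -0.755)–(-0.6112, -1.55, -0.755)  len=2.1173
  (v1,v7,v3) [-+-] → (-0.6112, -0.567281, 0.755)–(-0.6112, 1.55, 0.755)  len=2.1173
  (v5,v1,v4) [+-+] → (-0.6112, -1.55, 0.755)–(-0.6112, -1.55, 0.276321)  len=0.4787
  (v5,v7,v1) [++-] → (-0.6112, -0.567281, 0.755)–(-0.6112, -1.55, 0.755)  len=0.9827
  (v3,v7,v2) [-+-] → (-0.6112, 1.55, 0.755)–(-0.6112, 1.55, -0.276321)  len=1.0313
  (v6,v4,v2) [++-] → (-0.6112, 0.567281, -0.755)–(-0.6112, 1.55, -0.755)  len=0.9827
  (v2,v7,v6) [-++] → (-0.6112, 1.55, -0.276321)–(-0.6112, 1.55, -0.755)  len=0.4787

Chained into 1 loop(s):
  loop 1: 8 segments, perimeter = 9.2200
Total perimeter = 9.220

loops=1 perimeter=9.220


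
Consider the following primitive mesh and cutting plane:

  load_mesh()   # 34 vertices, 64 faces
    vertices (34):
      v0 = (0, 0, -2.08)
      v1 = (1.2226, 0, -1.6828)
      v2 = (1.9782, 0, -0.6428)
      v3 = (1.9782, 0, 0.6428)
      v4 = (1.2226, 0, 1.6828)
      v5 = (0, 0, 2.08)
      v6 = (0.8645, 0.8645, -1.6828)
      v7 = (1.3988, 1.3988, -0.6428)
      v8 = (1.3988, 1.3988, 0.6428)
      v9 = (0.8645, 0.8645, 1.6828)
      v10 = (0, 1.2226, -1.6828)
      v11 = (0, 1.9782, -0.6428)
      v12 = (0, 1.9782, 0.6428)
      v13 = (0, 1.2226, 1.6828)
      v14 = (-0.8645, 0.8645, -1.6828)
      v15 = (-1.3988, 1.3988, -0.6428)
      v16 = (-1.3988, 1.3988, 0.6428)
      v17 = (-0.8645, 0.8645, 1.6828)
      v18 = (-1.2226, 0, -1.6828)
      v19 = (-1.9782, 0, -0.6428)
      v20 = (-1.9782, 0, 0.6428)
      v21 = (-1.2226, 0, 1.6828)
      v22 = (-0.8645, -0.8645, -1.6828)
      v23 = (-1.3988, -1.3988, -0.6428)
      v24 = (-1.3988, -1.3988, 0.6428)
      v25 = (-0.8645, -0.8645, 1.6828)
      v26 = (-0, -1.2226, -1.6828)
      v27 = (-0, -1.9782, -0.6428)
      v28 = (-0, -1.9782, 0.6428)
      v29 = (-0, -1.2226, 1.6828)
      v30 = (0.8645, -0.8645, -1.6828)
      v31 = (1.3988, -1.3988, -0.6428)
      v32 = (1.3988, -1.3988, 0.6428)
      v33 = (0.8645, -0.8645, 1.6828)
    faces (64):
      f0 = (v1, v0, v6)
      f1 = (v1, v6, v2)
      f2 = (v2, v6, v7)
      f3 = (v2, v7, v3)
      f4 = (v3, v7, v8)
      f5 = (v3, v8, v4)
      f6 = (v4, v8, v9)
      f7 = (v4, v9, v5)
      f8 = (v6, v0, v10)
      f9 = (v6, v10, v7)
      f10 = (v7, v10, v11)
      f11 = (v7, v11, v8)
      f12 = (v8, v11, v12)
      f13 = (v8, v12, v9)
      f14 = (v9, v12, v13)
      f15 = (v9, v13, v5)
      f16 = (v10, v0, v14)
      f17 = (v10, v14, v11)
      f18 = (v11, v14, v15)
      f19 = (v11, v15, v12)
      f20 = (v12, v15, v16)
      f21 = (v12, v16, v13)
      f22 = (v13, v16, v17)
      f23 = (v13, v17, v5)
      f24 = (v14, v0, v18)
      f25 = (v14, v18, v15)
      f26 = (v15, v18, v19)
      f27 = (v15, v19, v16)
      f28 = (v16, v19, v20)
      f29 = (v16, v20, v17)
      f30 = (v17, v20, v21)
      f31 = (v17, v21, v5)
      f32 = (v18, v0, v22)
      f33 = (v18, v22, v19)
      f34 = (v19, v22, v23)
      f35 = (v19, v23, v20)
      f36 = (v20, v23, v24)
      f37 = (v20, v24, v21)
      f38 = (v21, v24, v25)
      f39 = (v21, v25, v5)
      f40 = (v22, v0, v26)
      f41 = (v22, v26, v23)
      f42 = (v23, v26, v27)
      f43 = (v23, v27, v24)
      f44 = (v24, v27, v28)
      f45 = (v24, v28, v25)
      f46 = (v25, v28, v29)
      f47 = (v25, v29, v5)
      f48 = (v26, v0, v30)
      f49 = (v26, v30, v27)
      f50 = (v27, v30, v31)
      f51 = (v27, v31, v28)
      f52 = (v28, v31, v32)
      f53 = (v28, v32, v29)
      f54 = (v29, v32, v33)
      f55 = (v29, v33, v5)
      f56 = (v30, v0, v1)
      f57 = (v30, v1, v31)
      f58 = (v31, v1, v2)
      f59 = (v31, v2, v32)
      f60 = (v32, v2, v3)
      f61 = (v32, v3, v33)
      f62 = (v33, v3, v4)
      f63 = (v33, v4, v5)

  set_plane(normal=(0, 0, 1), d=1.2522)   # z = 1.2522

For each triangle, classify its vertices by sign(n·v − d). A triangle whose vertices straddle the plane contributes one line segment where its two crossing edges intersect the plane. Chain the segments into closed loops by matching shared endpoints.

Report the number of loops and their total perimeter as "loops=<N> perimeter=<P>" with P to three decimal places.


loops=1 perimeter=9.401

Straddling triangles (16 of 64):
  (v3,v8,v4) [--+] → (1.29555, 0.579157, 1.2522)–(1.53545, 0, 1.2522)  len=0.6269
  (v4,v8,v9) [+-+] → (1.29555, 0.579157, 1.2522)–(1.08572, 1.08572, 1.2522)  len=0.5483
  (v8,v12,v9) [--+] → (0.506564, 1.32561, 1.2522)–(1.08572, 1.08572, 1.2522)  len=0.6269
  (v9,v12,v13) [+-+] → (0.506564, 1.32561, 1.2522)–(0, 1.53545, 1.2522)  len=0.5483
  (v12,v16,v13) [--+] → (-0.579157, 1.29555, 1.2522)–(0, 1.53545, 1.2522)  len=0.6269
  (v13,v16,v17) [+-+] → (-0.579157, 1.29555, 1.2522)–(-1.08572, 1.08572, 1.2522)  len=0.5483
  (v16,v20,v17) [--+] → (-1.32561, 0.506564, 1.2522)–(-1.08572, 1.08572, 1.2522)  len=0.6269
  (v17,v20,v21) [+-+] → (-1.32561, 0.506564, 1.2522)–(-1.53545, 0, 1.2522)  len=0.5483
  (v20,v24,v21) [--+] → (-1.29555, -0.579157, 1.2522)–(-1.53545, 0, 1.2522)  len=0.6269
  (v21,v24,v25) [+-+] → (-1.29555, -0.579157, 1.2522)–(-1.08572, -1.08572, 1.2522)  len=0.5483
  (v24,v28,v25) [--+] → (-0.506564, -1.32561, 1.2522)–(-1.08572, -1.08572, 1.2522)  len=0.6269
  (v25,v28,v29) [+-+] → (-0.506564, -1.32561, 1.2522)–(0, -1.53545, 1.2522)  len=0.5483
  (v28,v32,v29) [--+] → (0.579157, -1.29555, 1.2522)–(0, -1.53545, 1.2522)  len=0.6269
  (v29,v32,v33) [+-+] → (0.579157, -1.29555, 1.2522)–(1.08572, -1.08572, 1.2522)  len=0.5483
  (v32,v3,v33) [--+] → (1.32561, -0.506564, 1.2522)–(1.08572, -1.08572, 1.2522)  len=0.6269
  (v33,v3,v4) [+-+] → (1.32561, -0.506564, 1.2522)–(1.53545, 0, 1.2522)  len=0.5483

Chained into 1 loop(s):
  loop 1: 16 segments, perimeter = 9.4014
Total perimeter = 9.401


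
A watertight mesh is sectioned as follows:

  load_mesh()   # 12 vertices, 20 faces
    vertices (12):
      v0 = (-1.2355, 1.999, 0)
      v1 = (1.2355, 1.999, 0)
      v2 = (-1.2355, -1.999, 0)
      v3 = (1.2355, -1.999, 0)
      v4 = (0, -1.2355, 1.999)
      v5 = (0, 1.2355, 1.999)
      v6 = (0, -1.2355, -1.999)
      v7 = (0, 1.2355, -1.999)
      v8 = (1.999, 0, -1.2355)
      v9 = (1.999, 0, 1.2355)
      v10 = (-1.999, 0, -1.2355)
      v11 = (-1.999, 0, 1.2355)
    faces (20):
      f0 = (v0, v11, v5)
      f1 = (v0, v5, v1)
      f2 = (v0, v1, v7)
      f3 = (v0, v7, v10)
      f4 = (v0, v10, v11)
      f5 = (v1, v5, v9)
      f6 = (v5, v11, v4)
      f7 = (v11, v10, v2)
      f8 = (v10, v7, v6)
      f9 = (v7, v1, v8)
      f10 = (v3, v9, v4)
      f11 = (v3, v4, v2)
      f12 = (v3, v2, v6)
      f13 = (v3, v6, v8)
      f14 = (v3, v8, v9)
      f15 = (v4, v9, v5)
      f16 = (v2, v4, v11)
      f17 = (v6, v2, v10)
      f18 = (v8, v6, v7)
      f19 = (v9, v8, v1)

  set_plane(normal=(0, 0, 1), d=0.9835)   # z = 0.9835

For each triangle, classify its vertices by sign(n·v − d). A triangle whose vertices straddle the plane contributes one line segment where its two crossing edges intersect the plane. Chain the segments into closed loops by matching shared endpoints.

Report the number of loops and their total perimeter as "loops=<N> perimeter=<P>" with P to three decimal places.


loops=1 perimeter=11.133

Straddling triangles (10 of 20):
  (v0,v11,v5) [-++] → (-1.84327, 0.407728, 0.9835)–(-0.627639, 1.62336, 0.9835)  len=1.7192
  (v0,v5,v1) [-+-] → (-0.627639, 1.62336, 0.9835)–(0.627639, 1.62336, 0.9835)  len=1.2553
  (v0,v10,v11) [--+] → (-1.999, 0, 0.9835)–(-1.84327, 0.407728, 0.9835)  len=0.4365
  (v1,v5,v9) [-++] → (0.627639, 1.62336, 0.9835)–(1.84327, 0.407728, 0.9835)  len=1.7192
  (v11,v10,v2) [+--] → (-1.999, 0, 0.9835)–(-1.84327, -0.407728, 0.9835)  len=0.4365
  (v3,v9,v4) [-++] → (1.84327, -0.407728, 0.9835)–(0.627639, -1.62336, 0.9835)  len=1.7192
  (v3,v4,v2) [-+-] → (0.627639, -1.62336, 0.9835)–(-0.627639, -1.62336, 0.9835)  len=1.2553
  (v3,v8,v9) [--+] → (1.999, 0, 0.9835)–(1.84327, -0.407728, 0.9835)  len=0.4365
  (v2,v4,v11) [-++] → (-0.627639, -1.62336, 0.9835)–(-1.84327, -0.407728, 0.9835)  len=1.7192
  (v9,v8,v1) [+--] → (1.999, 0, 0.9835)–(1.84327, 0.407728, 0.9835)  len=0.4365

Chained into 1 loop(s):
  loop 1: 10 segments, perimeter = 11.1330
Total perimeter = 11.133


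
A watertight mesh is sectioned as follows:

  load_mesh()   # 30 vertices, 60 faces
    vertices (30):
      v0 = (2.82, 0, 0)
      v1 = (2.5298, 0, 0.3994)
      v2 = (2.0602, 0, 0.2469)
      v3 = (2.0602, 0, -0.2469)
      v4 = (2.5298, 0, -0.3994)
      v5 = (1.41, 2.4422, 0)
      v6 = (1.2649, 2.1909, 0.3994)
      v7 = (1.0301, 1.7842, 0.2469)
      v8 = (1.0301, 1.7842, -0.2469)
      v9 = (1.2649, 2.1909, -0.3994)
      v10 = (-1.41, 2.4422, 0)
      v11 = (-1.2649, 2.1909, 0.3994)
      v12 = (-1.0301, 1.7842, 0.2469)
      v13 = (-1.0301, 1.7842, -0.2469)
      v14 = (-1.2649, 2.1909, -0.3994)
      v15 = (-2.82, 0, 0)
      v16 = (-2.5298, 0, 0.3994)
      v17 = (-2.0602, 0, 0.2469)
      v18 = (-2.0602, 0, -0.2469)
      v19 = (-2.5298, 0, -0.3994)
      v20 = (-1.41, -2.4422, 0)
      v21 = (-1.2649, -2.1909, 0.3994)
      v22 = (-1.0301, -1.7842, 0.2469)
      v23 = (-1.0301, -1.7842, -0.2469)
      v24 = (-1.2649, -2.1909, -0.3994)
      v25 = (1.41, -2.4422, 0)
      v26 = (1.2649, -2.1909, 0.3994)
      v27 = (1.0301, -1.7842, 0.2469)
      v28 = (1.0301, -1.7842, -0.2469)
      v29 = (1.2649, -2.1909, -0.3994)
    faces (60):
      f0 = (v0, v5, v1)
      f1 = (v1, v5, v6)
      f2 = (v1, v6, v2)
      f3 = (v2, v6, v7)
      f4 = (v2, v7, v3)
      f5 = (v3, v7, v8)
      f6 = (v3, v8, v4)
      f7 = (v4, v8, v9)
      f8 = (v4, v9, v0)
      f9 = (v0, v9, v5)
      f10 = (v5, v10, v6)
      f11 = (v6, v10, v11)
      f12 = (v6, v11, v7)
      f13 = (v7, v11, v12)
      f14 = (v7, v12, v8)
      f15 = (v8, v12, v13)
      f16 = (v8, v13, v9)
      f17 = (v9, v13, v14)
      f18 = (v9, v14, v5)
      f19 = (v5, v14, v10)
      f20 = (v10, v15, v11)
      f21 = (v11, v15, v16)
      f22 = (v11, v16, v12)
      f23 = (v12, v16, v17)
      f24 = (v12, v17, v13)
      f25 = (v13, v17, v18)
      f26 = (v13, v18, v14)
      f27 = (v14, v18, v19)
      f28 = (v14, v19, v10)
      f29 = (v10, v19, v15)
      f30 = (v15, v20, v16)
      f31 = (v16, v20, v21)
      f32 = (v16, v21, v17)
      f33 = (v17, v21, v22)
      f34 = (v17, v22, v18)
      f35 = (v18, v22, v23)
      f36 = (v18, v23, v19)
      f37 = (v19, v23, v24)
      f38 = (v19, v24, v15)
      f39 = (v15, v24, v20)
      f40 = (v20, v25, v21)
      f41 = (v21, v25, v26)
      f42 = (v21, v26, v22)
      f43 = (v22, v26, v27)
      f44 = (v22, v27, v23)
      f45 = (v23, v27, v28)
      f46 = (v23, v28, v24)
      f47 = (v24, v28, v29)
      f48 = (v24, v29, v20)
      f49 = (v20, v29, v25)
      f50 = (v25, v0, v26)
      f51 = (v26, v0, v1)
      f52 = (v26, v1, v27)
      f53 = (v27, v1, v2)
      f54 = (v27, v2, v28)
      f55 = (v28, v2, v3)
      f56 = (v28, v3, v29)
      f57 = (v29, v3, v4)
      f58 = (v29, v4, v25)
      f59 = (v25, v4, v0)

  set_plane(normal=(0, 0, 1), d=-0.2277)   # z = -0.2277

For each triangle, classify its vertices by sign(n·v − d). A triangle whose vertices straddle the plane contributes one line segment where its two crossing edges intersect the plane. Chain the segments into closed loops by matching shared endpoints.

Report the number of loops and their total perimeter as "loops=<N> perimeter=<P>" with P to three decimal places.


loops=2 perimeter=28.289

Straddling triangles (24 of 60):
  (v2,v7,v3) [++-] → (2.02015, 0.0693735, -0.2277)–(2.0602, 0, -0.2277)  len=0.0801
  (v3,v7,v8) [-+-] → (2.02015, 0.0693735, -0.2277)–(1.0301, 1.7842, -0.2277)  len=1.9801
  (v4,v9,v0) [--+] → (1.93343, 1.24904, -0.2277)–(2.65456, 0, -0.2277)  len=1.4423
  (v0,v9,v5) [+-+] → (1.93343, 1.24904, -0.2277)–(1.32728, 2.29893, -0.2277)  len=1.2123
  (v7,v12,v8) [++-] → (0.949995, 1.7842, -0.2277)–(1.0301, 1.7842, -0.2277)  len=0.0801
  (v8,v12,v13) [-+-] → (0.949995, 1.7842, -0.2277)–(-1.0301, 1.7842, -0.2277)  len=1.9801
  (v9,v14,v5) [--+] → (-0.114974, 2.29893, -0.2277)–(1.32728, 2.29893, -0.2277)  len=1.4423
  (v5,v14,v10) [+-+] → (-0.114974, 2.29893, -0.2277)–(-1.32728, 2.29893, -0.2277)  len=1.2123
  (v12,v17,v13) [++-] → (-1.07015, 1.71483, -0.2277)–(-1.0301, 1.7842, -0.2277)  len=0.0801
  (v13,v17,v18) [-+-] → (-1.07015, 1.71483, -0.2277)–(-2.0602, 0, -0.2277)  len=1.9801
  (v14,v19,v10) [--+] → (-2.0484, 1.04989, -0.2277)–(-1.32728, 2.29893, -0.2277)  len=1.4423
  (v10,v19,v15) [+-+] → (-2.0484, 1.04989, -0.2277)–(-2.65456, 0, -0.2277)  len=1.2123
  (v17,v22,v18) [++-] → (-2.02015, -0.0693735, -0.2277)–(-2.0602, 0, -0.2277)  len=0.0801
  (v18,v22,v23) [-+-] → (-2.02015, -0.0693735, -0.2277)–(-1.0301, -1.7842, -0.2277)  len=1.9801
  (v19,v24,v15) [--+] → (-1.93343, -1.24904, -0.2277)–(-2.65456, 0, -0.2277)  len=1.4423
  (v15,v24,v20) [+-+] → (-1.93343, -1.24904, -0.2277)–(-1.32728, -2.29893, -0.2277)  len=1.2123
  (v22,v27,v23) [++-] → (-0.949995, -1.7842, -0.2277)–(-1.0301, -1.7842, -0.2277)  len=0.0801
  (v23,v27,v28) [-+-] → (-0.949995, -1.7842, -0.2277)–(1.0301, -1.7842, -0.2277)  len=1.9801
  (v24,v29,v20) [--+] → (0.114974, -2.29893, -0.2277)–(-1.32728, -2.29893, -0.2277)  len=1.4423
  (v20,v29,v25) [+-+] → (0.114974, -2.29893, -0.2277)–(1.32728, -2.29893, -0.2277)  len=1.2123
  (v27,v2,v28) [++-] → (1.07015, -1.71483, -0.2277)–(1.0301, -1.7842, -0.2277)  len=0.0801
  (v28,v2,v3) [-+-] → (1.07015, -1.71483, -0.2277)–(2.0602, 0, -0.2277)  len=1.9801
  (v29,v4,v25) [--+] → (2.0484, -1.04989, -0.2277)–(1.32728, -2.29893, -0.2277)  len=1.4423
  (v25,v4,v0) [+-+] → (2.0484, -1.04989, -0.2277)–(2.65456, 0, -0.2277)  len=1.2123

Chained into 2 loop(s):
  loop 1: 12 segments, perimeter = 12.3613
  loop 2: 12 segments, perimeter = 15.9274
Total perimeter = 28.289


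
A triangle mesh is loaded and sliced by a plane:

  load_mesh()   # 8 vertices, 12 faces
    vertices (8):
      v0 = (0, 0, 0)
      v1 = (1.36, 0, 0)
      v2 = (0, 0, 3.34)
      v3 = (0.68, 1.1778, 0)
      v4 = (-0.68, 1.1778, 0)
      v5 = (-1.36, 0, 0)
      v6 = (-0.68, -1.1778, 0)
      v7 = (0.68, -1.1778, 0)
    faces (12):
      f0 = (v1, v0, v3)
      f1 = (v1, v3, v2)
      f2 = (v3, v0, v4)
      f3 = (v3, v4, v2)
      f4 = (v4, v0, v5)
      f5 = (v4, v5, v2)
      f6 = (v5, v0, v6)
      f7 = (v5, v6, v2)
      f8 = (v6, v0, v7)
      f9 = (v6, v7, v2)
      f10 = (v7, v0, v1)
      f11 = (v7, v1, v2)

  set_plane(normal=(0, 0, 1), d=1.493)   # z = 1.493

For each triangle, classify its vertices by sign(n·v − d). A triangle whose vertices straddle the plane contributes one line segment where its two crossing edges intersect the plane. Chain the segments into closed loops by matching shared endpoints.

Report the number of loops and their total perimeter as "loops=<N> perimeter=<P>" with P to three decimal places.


Straddling triangles (6 of 12):
  (v1,v3,v2) [--+] → (0.376036, 0.651316, 1.493)–(0.752072, 0, 1.493)  len=0.7521
  (v3,v4,v2) [--+] → (-0.376036, 0.651316, 1.493)–(0.376036, 0.651316, 1.493)  len=0.7521
  (v4,v5,v2) [--+] → (-0.752072, 0, 1.493)–(-0.376036, 0.651316, 1.493)  len=0.7521
  (v5,v6,v2) [--+] → (-0.376036, -0.651316, 1.493)–(-0.752072, 0, 1.493)  len=0.7521
  (v6,v7,v2) [--+] → (0.376036, -0.651316, 1.493)–(-0.376036, -0.651316, 1.493)  len=0.7521
  (v7,v1,v2) [--+] → (0.752072, 0, 1.493)–(0.376036, -0.651316, 1.493)  len=0.7521

Chained into 1 loop(s):
  loop 1: 6 segments, perimeter = 4.5124
Total perimeter = 4.512

loops=1 perimeter=4.512


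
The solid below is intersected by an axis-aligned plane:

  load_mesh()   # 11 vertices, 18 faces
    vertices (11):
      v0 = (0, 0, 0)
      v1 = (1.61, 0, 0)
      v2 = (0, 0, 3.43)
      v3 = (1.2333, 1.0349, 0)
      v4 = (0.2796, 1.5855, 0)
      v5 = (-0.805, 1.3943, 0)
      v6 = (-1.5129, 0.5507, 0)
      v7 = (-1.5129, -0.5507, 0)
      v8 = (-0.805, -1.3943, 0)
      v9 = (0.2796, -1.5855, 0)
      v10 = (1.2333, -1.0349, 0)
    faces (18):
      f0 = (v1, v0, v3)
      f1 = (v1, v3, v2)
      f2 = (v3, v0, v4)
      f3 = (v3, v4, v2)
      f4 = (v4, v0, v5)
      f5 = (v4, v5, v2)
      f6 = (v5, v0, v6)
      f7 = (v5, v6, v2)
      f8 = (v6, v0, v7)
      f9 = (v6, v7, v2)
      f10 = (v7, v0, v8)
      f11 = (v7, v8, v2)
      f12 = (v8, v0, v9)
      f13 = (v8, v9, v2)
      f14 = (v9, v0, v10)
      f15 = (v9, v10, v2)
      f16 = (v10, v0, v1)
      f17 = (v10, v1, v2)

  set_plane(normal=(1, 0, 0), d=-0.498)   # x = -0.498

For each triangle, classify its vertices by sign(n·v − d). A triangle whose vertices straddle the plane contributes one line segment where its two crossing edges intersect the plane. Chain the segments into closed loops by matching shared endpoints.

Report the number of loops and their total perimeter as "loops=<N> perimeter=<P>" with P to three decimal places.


loops=1 perimeter=8.534

Straddling triangles (10 of 18):
  (v4,v0,v5) [++-] → (-0.498, 0.862561, 0)–(-0.498, 1.44842, 0)  len=0.5859
  (v4,v5,v2) [+-+] → (-0.498, 1.44842, 0)–(-0.498, 0.862561, 1.30809)  len=1.4333
  (v5,v0,v6) [-+-] → (-0.498, 0.862561, 0)–(-0.498, 0.181273, 0)  len=0.6813
  (v5,v6,v2) [--+] → (-0.498, 0.181273, 2.30095)–(-0.498, 0.862561, 1.30809)  len=1.2041
  (v6,v0,v7) [-+-] → (-0.498, 0.181273, 0)–(-0.498, -0.181273, 0)  len=0.3625
  (v6,v7,v2) [--+] → (-0.498, -0.181273, 2.30095)–(-0.498, 0.181273, 2.30095)  len=0.3625
  (v7,v0,v8) [-+-] → (-0.498, -0.181273, 0)–(-0.498, -0.862561, 0)  len=0.6813
  (v7,v8,v2) [--+] → (-0.498, -0.862561, 1.30809)–(-0.498, -0.181273, 2.30095)  len=1.2041
  (v8,v0,v9) [-++] → (-0.498, -0.862561, 0)–(-0.498, -1.44842, 0)  len=0.5859
  (v8,v9,v2) [-++] → (-0.498, -1.44842, 0)–(-0.498, -0.862561, 1.30809)  len=1.4333

Chained into 1 loop(s):
  loop 1: 10 segments, perimeter = 8.5342
Total perimeter = 8.534


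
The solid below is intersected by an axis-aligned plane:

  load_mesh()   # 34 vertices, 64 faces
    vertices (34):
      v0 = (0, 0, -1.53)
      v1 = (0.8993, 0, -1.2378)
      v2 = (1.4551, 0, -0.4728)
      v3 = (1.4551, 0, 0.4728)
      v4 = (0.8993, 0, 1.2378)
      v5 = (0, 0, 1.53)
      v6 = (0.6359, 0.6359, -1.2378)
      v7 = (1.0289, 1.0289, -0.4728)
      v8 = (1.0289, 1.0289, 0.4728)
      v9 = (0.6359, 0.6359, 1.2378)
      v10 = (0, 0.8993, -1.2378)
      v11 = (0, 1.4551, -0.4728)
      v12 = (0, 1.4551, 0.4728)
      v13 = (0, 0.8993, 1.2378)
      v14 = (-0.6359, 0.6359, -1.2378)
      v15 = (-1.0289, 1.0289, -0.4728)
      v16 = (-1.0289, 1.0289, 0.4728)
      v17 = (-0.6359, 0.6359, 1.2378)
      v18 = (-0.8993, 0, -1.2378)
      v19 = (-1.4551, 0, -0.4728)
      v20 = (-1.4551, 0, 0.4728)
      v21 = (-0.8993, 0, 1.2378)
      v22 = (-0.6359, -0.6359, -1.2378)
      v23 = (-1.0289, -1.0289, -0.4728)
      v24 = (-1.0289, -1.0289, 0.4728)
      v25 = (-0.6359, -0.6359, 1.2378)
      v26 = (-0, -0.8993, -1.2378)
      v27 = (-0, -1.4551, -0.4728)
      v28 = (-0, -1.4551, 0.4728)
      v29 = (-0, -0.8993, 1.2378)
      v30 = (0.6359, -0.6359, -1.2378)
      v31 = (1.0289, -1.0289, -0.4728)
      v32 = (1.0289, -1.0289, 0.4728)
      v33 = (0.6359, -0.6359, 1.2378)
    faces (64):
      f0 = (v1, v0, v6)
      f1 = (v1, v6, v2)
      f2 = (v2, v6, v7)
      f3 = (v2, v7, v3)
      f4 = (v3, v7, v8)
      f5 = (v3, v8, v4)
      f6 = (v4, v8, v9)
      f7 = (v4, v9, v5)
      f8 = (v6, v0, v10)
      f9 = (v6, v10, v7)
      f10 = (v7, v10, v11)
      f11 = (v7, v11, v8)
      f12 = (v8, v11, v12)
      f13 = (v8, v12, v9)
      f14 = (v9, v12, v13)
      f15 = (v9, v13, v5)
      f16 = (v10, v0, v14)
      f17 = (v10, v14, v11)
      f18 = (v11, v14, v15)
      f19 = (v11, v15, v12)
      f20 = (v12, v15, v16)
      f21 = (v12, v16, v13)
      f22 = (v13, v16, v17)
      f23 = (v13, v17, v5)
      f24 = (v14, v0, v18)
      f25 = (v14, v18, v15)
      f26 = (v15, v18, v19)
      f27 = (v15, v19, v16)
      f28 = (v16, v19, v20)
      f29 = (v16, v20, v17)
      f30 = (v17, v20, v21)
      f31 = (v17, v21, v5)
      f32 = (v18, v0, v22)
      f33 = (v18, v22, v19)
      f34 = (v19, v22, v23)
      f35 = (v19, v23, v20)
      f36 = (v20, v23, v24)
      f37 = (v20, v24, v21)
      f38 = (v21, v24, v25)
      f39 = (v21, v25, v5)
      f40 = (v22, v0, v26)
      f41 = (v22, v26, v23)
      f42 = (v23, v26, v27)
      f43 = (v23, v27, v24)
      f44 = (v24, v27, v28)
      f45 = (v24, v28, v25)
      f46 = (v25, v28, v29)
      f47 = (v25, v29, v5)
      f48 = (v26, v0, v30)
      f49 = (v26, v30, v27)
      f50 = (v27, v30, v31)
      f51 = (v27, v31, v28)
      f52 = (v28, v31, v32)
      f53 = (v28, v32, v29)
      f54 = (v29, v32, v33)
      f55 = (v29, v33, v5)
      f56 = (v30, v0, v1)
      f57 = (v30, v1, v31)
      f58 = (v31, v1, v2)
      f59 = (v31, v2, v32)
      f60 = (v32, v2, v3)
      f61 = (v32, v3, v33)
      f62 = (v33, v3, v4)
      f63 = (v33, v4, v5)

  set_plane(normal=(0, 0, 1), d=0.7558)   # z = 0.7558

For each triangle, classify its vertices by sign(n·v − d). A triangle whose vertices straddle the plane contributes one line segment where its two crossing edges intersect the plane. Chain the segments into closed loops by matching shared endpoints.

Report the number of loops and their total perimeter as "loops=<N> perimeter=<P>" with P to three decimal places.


loops=1 perimeter=7.651

Straddling triangles (16 of 64):
  (v3,v8,v4) [--+] → (0.980956, 0.648274, 0.7558)–(1.24949, 0, 0.7558)  len=0.7017
  (v4,v8,v9) [+-+] → (0.980956, 0.648274, 0.7558)–(0.883516, 0.883516, 0.7558)  len=0.2546
  (v8,v12,v9) [--+] → (0.235241, 1.15205, 0.7558)–(0.883516, 0.883516, 0.7558)  len=0.7017
  (v9,v12,v13) [+-+] → (0.235241, 1.15205, 0.7558)–(0, 1.24949, 0.7558)  len=0.2546
  (v12,v16,v13) [--+] → (-0.648274, 0.980956, 0.7558)–(0, 1.24949, 0.7558)  len=0.7017
  (v13,v16,v17) [+-+] → (-0.648274, 0.980956, 0.7558)–(-0.883516, 0.883516, 0.7558)  len=0.2546
  (v16,v20,v17) [--+] → (-1.15205, 0.235241, 0.7558)–(-0.883516, 0.883516, 0.7558)  len=0.7017
  (v17,v20,v21) [+-+] → (-1.15205, 0.235241, 0.7558)–(-1.24949, 0, 0.7558)  len=0.2546
  (v20,v24,v21) [--+] → (-0.980956, -0.648274, 0.7558)–(-1.24949, 0, 0.7558)  len=0.7017
  (v21,v24,v25) [+-+] → (-0.980956, -0.648274, 0.7558)–(-0.883516, -0.883516, 0.7558)  len=0.2546
  (v24,v28,v25) [--+] → (-0.235241, -1.15205, 0.7558)–(-0.883516, -0.883516, 0.7558)  len=0.7017
  (v25,v28,v29) [+-+] → (-0.235241, -1.15205, 0.7558)–(0, -1.24949, 0.7558)  len=0.2546
  (v28,v32,v29) [--+] → (0.648274, -0.980956, 0.7558)–(0, -1.24949, 0.7558)  len=0.7017
  (v29,v32,v33) [+-+] → (0.648274, -0.980956, 0.7558)–(0.883516, -0.883516, 0.7558)  len=0.2546
  (v32,v3,v33) [--+] → (1.15205, -0.235241, 0.7558)–(0.883516, -0.883516, 0.7558)  len=0.7017
  (v33,v3,v4) [+-+] → (1.15205, -0.235241, 0.7558)–(1.24949, 0, 0.7558)  len=0.2546

Chained into 1 loop(s):
  loop 1: 16 segments, perimeter = 7.6505
Total perimeter = 7.651


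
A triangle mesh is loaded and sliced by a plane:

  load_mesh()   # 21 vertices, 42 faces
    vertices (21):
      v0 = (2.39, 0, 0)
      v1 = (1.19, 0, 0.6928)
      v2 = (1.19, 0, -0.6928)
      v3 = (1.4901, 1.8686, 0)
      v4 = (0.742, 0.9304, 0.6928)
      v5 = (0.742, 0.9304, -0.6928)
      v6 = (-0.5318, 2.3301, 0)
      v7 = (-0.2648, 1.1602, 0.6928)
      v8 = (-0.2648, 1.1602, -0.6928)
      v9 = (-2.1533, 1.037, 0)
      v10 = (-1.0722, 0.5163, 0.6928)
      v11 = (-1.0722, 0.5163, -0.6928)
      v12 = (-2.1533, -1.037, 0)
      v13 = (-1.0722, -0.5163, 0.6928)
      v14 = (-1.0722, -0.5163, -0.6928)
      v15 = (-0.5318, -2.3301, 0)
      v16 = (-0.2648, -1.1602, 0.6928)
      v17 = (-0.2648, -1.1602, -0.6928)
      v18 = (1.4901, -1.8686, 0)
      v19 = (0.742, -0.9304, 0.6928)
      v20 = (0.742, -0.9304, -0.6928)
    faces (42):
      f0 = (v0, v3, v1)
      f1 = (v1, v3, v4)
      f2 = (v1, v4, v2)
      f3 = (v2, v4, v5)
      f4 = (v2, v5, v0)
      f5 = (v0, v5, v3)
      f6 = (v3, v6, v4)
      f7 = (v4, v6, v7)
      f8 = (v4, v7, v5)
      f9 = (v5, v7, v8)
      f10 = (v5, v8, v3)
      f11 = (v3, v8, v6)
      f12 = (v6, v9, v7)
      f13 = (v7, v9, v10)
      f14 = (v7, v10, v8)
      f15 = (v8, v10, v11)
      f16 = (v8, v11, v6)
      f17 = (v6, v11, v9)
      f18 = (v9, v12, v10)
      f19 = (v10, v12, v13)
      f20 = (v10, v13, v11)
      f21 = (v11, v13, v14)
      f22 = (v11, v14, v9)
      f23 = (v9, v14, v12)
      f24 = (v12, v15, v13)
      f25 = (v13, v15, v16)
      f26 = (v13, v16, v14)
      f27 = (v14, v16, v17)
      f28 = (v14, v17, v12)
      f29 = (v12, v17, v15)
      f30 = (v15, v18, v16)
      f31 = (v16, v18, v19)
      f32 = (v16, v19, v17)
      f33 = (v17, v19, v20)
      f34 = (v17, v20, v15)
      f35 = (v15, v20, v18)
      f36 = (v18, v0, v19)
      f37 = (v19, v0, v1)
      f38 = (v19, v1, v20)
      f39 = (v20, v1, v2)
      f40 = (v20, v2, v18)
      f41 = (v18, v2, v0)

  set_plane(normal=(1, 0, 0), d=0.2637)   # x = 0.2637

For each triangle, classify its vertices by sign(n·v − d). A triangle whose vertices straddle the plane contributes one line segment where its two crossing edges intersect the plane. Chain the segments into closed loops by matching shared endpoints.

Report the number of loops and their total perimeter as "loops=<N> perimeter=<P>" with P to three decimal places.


Straddling triangles (12 of 42):
  (v3,v6,v4) [+-+] → (0.2637, 2.14853, 0)–(0.2637, 1.45597, 0.43266)  len=0.8166
  (v4,v6,v7) [+--] → (0.2637, 1.45597, 0.43266)–(0.2637, 1.03957, 0.6928)  len=0.4910
  (v4,v7,v5) [+-+] → (0.2637, 1.03957, 0.6928)–(0.2637, 1.03957, -0.0345437)  len=0.7273
  (v5,v7,v8) [+--] → (0.2637, 1.03957, -0.0345437)–(0.2637, 1.03957, -0.6928)  len=0.6583
  (v5,v8,v3) [+-+] → (0.2637, 1.03957, -0.6928)–(0.2637, 1.37354, -0.484159)  len=0.3938
  (v3,v8,v6) [+--] → (0.2637, 1.37354, -0.484159)–(0.2637, 2.14853, 0)  len=0.9138
  (v15,v18,v16) [-+-] → (0.2637, -2.14853, 0)–(0.2637, -1.37354, 0.484159)  len=0.9138
  (v16,v18,v19) [-++] → (0.2637, -1.37354, 0.484159)–(0.2637, -1.03957, 0.6928)  len=0.3938
  (v16,v19,v17) [-+-] → (0.2637, -1.03957, 0.6928)–(0.2637, -1.03957, 0.0345437)  len=0.6583
  (v17,v19,v20) [-++] → (0.2637, -1.03957, 0.0345437)–(0.2637, -1.03957, -0.6928)  len=0.7273
  (v17,v20,v15) [-+-] → (0.2637, -1.03957, -0.6928)–(0.2637, -1.45597, -0.43266)  len=0.4910
  (v15,v20,v18) [-++] → (0.2637, -1.45597, -0.43266)–(0.2637, -2.14853, 0)  len=0.8166

Chained into 2 loop(s):
  loop 1: 6 segments, perimeter = 4.0008
  loop 2: 6 segments, perimeter = 4.0008
Total perimeter = 8.002

loops=2 perimeter=8.002


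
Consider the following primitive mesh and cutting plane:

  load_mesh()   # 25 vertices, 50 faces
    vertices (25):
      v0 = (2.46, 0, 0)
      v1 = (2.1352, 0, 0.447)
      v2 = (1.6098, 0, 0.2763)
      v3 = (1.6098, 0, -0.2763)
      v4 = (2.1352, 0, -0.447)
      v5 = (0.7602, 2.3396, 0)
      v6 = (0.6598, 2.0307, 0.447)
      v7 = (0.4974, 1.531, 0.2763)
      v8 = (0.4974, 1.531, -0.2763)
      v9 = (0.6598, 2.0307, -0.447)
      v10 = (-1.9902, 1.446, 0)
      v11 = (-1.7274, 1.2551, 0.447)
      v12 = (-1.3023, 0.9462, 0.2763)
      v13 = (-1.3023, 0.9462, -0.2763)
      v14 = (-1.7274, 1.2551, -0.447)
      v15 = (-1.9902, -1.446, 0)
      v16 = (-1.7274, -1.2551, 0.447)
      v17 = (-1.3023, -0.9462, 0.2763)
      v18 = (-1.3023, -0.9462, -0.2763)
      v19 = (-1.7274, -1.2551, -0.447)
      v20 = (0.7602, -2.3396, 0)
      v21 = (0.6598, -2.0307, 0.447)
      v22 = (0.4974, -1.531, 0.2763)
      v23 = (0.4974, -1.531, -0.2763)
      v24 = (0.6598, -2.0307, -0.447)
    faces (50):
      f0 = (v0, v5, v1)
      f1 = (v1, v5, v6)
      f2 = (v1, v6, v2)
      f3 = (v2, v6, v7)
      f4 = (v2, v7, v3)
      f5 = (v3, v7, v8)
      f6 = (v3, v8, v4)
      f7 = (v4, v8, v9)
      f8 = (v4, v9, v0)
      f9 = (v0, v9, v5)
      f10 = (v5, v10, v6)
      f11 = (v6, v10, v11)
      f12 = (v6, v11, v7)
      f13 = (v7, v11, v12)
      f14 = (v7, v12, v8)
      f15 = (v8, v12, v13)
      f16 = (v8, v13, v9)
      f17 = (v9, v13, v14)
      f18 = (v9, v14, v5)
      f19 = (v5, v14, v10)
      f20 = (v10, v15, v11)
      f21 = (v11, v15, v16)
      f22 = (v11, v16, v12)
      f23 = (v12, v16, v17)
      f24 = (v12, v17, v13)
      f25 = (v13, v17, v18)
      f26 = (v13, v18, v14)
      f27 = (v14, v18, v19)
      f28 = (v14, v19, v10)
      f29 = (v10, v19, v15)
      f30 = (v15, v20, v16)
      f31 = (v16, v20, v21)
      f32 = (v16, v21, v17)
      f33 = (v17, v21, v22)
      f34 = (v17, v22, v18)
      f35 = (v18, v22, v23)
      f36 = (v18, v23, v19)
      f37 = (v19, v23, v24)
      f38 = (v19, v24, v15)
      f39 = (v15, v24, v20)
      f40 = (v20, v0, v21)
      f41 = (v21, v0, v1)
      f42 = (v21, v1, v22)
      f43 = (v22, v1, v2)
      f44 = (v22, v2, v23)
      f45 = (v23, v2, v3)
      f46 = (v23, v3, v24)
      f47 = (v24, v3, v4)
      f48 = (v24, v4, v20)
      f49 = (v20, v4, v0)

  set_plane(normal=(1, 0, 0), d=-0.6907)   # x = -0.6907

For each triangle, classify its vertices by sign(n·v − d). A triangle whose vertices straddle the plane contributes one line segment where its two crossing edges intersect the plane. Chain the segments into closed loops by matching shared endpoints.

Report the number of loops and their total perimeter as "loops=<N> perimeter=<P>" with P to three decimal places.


loops=2 perimeter=5.121

Straddling triangles (20 of 50):
  (v5,v10,v6) [+-+] → (-0.6907, 1.86821, 0)–(-0.6907, 1.73272, 0.219199)  len=0.2577
  (v6,v10,v11) [+--] → (-0.6907, 1.73272, 0.219199)–(-0.6907, 1.59192, 0.447)  len=0.2678
  (v6,v11,v7) [+-+] → (-0.6907, 1.59192, 0.447)–(-0.6907, 1.38366, 0.367458)  len=0.2229
  (v7,v11,v12) [+--] → (-0.6907, 1.38366, 0.367458)–(-0.6907, 1.14494, 0.2763)  len=0.2555
  (v7,v12,v8) [+-+] → (-0.6907, 1.14494, 0.2763)–(-0.6907, 1.14494, 0.0885075)  len=0.1878
  (v8,v12,v13) [+--] → (-0.6907, 1.14494, 0.0885075)–(-0.6907, 1.14494, -0.2763)  len=0.3648
  (v8,v13,v9) [+-+] → (-0.6907, 1.14494, -0.2763)–(-0.6907, 1.28425, -0.329508)  len=0.1491
  (v9,v13,v14) [+--] → (-0.6907, 1.28425, -0.329508)–(-0.6907, 1.59192, -0.447)  len=0.3293
  (v9,v14,v5) [+-+] → (-0.6907, 1.59192, -0.447)–(-0.6907, 1.70706, -0.260714)  len=0.2190
  (v5,v14,v10) [+--] → (-0.6907, 1.70706, -0.260714)–(-0.6907, 1.86821, 0)  len=0.3065
  (v15,v20,v16) [-+-] → (-0.6907, -1.86821, 0)–(-0.6907, -1.70706, 0.260714)  len=0.3065
  (v16,v20,v21) [-++] → (-0.6907, -1.70706, 0.260714)–(-0.6907, -1.59192, 0.447)  len=0.2190
  (v16,v21,v17) [-+-] → (-0.6907, -1.59192, 0.447)–(-0.6907, -1.28425, 0.329508)  len=0.3293
  (v17,v21,v22) [-++] → (-0.6907, -1.28425, 0.329508)–(-0.6907, -1.14494, 0.2763)  len=0.1491
  (v17,v22,v18) [-+-] → (-0.6907, -1.14494, 0.2763)–(-0.6907, -1.14494, -0.0885075)  len=0.3648
  (v18,v22,v23) [-++] → (-0.6907, -1.14494, -0.0885075)–(-0.6907, -1.14494, -0.2763)  len=0.1878
  (v18,v23,v19) [-+-] → (-0.6907, -1.14494, -0.2763)–(-0.6907, -1.38366, -0.367458)  len=0.2555
  (v19,v23,v24) [-++] → (-0.6907, -1.38366, -0.367458)–(-0.6907, -1.59192, -0.447)  len=0.2229
  (v19,v24,v15) [-+-] → (-0.6907, -1.59192, -0.447)–(-0.6907, -1.73272, -0.219199)  len=0.2678
  (v15,v24,v20) [-++] → (-0.6907, -1.73272, -0.219199)–(-0.6907, -1.86821, 0)  len=0.2577

Chained into 2 loop(s):
  loop 1: 10 segments, perimeter = 2.5605
  loop 2: 10 segments, perimeter = 2.5605
Total perimeter = 5.121
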